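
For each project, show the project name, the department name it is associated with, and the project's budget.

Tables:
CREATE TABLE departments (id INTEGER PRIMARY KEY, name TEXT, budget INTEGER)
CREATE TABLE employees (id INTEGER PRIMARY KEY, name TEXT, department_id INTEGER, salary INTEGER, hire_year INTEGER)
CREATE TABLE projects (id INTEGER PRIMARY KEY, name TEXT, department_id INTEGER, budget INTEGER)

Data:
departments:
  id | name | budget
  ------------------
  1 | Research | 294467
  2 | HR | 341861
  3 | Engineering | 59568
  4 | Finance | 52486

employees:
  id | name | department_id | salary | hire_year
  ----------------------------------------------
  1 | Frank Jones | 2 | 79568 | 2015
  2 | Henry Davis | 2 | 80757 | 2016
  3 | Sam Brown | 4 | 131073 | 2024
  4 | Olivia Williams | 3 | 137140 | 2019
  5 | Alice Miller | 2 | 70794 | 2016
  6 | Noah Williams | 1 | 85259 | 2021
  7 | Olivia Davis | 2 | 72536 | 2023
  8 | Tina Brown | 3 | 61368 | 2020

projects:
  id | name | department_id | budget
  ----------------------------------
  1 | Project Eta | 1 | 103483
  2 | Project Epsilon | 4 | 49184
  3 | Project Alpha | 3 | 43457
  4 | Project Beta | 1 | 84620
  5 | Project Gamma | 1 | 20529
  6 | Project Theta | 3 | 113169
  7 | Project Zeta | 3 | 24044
SELECT c.name, p.name AS department, c.budget FROM projects c JOIN departments p ON c.department_id = p.id

Execution result:
name | department | budget
Project Eta | Research | 103483
Project Epsilon | Finance | 49184
Project Alpha | Engineering | 43457
Project Beta | Research | 84620
Project Gamma | Research | 20529
Project Theta | Engineering | 113169
Project Zeta | Engineering | 24044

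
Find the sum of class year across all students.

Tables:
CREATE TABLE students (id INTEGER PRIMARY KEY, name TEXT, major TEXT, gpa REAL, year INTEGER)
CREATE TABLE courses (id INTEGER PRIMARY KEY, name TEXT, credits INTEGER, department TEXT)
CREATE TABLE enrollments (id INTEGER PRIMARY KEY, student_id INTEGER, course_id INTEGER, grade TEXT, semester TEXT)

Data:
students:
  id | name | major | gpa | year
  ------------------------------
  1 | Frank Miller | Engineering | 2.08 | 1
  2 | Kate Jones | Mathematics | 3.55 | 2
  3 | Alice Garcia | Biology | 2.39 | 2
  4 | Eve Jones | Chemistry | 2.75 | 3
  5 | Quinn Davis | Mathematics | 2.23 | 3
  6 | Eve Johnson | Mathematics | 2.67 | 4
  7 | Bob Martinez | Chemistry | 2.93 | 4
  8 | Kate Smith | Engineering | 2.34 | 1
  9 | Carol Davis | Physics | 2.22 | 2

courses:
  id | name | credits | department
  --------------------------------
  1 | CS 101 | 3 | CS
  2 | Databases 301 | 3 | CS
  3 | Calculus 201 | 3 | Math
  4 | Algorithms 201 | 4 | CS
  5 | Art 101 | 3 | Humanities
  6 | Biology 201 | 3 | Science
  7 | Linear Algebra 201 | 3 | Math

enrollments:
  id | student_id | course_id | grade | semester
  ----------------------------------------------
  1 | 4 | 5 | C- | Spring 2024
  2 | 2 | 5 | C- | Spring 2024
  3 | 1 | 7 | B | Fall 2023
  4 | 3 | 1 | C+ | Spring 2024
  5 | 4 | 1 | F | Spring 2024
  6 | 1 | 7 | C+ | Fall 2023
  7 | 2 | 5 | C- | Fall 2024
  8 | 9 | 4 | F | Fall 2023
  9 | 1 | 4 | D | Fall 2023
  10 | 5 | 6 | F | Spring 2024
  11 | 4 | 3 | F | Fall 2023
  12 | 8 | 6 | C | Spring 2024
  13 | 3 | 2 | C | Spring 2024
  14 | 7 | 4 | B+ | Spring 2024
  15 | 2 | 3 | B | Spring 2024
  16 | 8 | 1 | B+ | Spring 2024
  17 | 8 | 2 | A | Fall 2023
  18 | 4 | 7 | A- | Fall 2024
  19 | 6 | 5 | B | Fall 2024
SELECT SUM(year) FROM students

Execution result:
22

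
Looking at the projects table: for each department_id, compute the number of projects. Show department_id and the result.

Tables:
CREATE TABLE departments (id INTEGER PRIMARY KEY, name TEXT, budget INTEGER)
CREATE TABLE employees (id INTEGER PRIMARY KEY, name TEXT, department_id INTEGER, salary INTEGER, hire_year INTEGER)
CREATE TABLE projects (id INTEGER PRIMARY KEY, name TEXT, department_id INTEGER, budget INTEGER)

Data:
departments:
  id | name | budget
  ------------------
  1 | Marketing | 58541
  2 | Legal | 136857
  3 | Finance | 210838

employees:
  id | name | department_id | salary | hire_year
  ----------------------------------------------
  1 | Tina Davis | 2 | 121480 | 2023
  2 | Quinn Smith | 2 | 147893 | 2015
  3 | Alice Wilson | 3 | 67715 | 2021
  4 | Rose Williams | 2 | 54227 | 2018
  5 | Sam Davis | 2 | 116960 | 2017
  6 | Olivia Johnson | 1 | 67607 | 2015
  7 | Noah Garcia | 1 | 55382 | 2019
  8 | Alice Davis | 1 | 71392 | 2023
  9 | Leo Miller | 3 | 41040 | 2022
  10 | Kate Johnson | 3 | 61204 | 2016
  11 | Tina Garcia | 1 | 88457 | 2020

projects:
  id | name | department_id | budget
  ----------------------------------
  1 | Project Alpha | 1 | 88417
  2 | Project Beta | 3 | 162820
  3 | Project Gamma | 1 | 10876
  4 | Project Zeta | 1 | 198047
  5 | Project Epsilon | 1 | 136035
SELECT department_id, COUNT(*) AS n FROM projects GROUP BY department_id

Execution result:
department_id | n
1 | 4
3 | 1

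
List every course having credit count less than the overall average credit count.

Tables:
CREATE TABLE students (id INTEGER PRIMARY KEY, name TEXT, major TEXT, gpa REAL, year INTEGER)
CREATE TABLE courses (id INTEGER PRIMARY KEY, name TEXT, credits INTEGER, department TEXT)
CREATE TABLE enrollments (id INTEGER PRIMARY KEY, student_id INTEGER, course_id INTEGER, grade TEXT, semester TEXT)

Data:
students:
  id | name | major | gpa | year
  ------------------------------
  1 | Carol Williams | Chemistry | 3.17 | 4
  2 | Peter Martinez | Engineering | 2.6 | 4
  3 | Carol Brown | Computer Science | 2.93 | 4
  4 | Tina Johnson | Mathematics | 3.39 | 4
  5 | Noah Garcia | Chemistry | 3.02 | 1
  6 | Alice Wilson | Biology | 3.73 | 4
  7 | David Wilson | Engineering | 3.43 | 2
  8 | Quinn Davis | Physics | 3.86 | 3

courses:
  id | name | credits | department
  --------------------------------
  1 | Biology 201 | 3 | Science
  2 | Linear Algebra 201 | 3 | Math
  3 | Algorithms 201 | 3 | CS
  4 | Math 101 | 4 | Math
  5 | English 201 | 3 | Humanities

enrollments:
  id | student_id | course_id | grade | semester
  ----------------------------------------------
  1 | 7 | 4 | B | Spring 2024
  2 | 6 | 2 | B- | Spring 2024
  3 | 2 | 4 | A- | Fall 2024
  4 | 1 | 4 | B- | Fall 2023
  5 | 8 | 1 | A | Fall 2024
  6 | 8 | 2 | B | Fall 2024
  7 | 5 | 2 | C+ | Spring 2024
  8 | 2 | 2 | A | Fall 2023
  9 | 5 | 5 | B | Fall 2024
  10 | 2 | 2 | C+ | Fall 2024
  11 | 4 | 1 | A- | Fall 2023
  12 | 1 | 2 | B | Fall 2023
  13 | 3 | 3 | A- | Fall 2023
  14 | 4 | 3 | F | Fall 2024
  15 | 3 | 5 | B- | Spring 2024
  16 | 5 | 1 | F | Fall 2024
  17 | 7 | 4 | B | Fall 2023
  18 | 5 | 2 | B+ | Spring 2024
SELECT name, credits FROM courses WHERE credits < (SELECT AVG(credits) FROM courses)

Execution result:
name | credits
Biology 201 | 3
Linear Algebra 201 | 3
Algorithms 201 | 3
English 201 | 3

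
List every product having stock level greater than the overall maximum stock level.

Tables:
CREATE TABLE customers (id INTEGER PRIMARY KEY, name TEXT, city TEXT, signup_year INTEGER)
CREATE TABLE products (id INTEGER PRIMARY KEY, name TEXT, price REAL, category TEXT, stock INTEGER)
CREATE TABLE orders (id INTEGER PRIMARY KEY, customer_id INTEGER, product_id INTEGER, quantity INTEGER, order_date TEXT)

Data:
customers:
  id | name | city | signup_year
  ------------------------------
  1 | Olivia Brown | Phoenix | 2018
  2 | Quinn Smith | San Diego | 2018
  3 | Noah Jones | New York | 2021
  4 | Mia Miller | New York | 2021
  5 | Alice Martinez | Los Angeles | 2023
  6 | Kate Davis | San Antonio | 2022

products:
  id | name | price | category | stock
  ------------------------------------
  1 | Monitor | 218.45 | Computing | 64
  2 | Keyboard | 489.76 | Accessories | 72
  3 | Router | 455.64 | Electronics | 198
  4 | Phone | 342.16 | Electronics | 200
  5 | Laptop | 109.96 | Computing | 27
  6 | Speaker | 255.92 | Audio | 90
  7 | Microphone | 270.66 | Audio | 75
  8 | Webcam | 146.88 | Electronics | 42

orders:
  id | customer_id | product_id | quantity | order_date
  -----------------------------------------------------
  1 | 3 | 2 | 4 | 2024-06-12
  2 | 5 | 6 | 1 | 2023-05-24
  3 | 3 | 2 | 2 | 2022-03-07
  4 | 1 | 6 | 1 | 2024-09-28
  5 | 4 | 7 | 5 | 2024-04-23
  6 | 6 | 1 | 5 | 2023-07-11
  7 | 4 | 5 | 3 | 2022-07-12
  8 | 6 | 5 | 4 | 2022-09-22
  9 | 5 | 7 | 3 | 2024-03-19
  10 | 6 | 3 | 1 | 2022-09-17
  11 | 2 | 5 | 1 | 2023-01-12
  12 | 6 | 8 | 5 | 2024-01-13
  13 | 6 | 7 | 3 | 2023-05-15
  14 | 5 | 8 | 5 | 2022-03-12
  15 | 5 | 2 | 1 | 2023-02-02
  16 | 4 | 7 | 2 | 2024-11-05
SELECT name, stock FROM products WHERE stock > (SELECT MAX(stock) FROM products)

Execution result:
(no rows)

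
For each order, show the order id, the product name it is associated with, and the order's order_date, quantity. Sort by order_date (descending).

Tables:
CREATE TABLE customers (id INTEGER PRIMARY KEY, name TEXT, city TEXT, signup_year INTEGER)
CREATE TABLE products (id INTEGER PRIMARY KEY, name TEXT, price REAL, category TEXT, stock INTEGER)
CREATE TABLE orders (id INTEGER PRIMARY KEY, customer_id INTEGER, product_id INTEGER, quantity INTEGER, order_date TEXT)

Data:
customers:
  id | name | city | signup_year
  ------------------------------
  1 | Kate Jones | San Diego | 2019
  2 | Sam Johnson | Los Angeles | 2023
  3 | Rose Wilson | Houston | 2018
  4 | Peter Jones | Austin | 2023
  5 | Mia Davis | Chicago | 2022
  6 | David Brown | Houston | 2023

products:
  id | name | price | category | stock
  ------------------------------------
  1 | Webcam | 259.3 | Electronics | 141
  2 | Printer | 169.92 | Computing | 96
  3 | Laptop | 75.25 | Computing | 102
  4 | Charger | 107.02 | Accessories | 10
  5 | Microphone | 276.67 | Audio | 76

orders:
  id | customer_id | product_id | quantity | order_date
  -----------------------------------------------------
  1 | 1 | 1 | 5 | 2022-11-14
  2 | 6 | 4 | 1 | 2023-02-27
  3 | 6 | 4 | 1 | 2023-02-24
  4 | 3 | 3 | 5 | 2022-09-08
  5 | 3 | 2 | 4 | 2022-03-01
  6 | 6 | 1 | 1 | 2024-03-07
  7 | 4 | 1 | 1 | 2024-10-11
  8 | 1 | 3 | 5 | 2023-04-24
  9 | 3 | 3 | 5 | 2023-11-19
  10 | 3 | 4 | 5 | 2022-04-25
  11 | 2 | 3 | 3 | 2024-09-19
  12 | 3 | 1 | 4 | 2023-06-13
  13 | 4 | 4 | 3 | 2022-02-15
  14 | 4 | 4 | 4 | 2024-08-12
SELECT c.id, p.name AS product, c.order_date, c.quantity FROM orders c JOIN products p ON c.product_id = p.id ORDER BY c.order_date DESC

Execution result:
id | product | order_date | quantity
7 | Webcam | 2024-10-11 | 1
11 | Laptop | 2024-09-19 | 3
14 | Charger | 2024-08-12 | 4
6 | Webcam | 2024-03-07 | 1
9 | Laptop | 2023-11-19 | 5
12 | Webcam | 2023-06-13 | 4
8 | Laptop | 2023-04-24 | 5
2 | Charger | 2023-02-27 | 1
3 | Charger | 2023-02-24 | 1
1 | Webcam | 2022-11-14 | 5
4 | Laptop | 2022-09-08 | 5
10 | Charger | 2022-04-25 | 5
5 | Printer | 2022-03-01 | 4
13 | Charger | 2022-02-15 | 3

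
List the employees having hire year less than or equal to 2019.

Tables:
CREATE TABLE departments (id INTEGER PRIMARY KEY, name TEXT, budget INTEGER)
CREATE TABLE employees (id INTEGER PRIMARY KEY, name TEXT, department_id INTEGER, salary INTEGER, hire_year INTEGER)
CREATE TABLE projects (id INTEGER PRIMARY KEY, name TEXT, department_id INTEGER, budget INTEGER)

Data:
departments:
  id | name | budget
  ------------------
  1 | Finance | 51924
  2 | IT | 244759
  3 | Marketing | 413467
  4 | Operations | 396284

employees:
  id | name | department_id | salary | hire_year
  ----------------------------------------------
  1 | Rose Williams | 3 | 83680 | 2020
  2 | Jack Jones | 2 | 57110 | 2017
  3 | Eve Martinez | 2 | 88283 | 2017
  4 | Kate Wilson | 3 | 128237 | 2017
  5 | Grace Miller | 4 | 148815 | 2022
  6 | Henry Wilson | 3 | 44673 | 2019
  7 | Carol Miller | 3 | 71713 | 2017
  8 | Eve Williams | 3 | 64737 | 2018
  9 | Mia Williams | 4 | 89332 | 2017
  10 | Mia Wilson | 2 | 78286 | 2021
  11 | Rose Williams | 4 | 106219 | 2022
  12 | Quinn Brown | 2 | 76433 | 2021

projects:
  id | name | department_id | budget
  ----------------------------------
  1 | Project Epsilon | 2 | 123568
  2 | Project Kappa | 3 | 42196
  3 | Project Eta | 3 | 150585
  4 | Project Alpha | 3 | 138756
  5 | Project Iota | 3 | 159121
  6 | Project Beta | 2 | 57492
SELECT name, hire_year FROM employees WHERE hire_year <= 2019

Execution result:
name | hire_year
Jack Jones | 2017
Eve Martinez | 2017
Kate Wilson | 2017
Henry Wilson | 2019
Carol Miller | 2017
Eve Williams | 2018
Mia Williams | 2017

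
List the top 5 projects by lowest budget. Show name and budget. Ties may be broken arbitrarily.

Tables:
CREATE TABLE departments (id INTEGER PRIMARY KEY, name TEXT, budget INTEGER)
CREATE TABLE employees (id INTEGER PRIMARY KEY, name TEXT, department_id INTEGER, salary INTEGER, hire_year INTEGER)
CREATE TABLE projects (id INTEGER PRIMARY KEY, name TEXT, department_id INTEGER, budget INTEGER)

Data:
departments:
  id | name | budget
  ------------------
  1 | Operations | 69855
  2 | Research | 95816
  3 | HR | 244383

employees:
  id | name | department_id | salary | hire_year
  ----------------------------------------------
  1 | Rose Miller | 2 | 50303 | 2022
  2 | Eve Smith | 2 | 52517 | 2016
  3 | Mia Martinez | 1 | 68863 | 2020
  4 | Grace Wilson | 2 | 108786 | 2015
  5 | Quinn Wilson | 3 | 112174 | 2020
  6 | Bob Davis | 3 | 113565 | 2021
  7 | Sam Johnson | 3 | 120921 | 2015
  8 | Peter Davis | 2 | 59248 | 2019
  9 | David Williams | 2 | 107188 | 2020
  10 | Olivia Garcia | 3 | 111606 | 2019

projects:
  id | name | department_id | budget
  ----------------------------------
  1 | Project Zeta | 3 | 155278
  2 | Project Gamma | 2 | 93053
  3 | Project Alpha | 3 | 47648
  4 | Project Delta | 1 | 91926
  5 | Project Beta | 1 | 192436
SELECT name, budget FROM projects ORDER BY budget ASC LIMIT 5

Execution result:
name | budget
Project Alpha | 47648
Project Delta | 91926
Project Gamma | 93053
Project Zeta | 155278
Project Beta | 192436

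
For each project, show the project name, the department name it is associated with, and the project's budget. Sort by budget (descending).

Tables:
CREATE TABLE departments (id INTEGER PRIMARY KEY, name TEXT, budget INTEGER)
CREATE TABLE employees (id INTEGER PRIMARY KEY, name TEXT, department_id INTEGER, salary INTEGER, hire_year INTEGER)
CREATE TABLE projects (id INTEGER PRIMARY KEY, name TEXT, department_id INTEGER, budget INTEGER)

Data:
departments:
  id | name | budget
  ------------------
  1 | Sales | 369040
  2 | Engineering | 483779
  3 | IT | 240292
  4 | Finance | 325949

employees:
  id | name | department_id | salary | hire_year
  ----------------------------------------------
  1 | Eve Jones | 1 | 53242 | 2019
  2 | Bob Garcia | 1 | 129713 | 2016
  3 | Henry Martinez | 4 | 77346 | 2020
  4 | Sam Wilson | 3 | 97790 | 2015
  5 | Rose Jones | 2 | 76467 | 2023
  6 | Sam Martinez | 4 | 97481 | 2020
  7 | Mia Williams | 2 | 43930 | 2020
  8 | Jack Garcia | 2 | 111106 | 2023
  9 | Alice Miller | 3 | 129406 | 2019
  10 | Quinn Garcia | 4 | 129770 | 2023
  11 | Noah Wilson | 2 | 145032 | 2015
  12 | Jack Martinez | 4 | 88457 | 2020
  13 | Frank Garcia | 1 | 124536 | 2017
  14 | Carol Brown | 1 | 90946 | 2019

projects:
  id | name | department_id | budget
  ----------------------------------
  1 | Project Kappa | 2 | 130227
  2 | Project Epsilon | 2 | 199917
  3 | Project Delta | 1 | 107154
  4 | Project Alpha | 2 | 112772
SELECT c.name, p.name AS department, c.budget FROM projects c JOIN departments p ON c.department_id = p.id ORDER BY c.budget DESC

Execution result:
name | department | budget
Project Epsilon | Engineering | 199917
Project Kappa | Engineering | 130227
Project Alpha | Engineering | 112772
Project Delta | Sales | 107154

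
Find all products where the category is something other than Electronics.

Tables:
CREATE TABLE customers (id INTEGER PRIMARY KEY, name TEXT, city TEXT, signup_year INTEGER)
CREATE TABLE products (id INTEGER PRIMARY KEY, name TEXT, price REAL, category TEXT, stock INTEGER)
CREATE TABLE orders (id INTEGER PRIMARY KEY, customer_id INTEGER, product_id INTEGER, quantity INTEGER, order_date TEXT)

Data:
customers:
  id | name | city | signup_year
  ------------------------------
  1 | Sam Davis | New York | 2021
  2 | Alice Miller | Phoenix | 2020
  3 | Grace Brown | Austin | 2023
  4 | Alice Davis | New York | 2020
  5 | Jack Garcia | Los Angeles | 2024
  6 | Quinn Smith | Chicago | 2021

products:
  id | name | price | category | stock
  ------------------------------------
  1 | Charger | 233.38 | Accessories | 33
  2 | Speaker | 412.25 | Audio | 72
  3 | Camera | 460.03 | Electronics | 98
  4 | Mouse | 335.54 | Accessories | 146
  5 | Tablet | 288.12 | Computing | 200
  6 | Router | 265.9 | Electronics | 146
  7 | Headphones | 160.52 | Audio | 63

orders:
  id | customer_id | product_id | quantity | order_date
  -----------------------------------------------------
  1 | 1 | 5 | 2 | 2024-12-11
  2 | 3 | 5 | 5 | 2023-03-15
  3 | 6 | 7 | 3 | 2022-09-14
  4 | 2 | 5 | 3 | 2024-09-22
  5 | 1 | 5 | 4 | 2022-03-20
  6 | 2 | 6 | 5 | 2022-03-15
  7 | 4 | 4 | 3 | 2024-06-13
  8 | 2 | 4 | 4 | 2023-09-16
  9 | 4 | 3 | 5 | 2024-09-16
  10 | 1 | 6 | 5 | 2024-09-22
SELECT name, category FROM products WHERE category <> 'Electronics'

Execution result:
name | category
Charger | Accessories
Speaker | Audio
Mouse | Accessories
Tablet | Computing
Headphones | Audio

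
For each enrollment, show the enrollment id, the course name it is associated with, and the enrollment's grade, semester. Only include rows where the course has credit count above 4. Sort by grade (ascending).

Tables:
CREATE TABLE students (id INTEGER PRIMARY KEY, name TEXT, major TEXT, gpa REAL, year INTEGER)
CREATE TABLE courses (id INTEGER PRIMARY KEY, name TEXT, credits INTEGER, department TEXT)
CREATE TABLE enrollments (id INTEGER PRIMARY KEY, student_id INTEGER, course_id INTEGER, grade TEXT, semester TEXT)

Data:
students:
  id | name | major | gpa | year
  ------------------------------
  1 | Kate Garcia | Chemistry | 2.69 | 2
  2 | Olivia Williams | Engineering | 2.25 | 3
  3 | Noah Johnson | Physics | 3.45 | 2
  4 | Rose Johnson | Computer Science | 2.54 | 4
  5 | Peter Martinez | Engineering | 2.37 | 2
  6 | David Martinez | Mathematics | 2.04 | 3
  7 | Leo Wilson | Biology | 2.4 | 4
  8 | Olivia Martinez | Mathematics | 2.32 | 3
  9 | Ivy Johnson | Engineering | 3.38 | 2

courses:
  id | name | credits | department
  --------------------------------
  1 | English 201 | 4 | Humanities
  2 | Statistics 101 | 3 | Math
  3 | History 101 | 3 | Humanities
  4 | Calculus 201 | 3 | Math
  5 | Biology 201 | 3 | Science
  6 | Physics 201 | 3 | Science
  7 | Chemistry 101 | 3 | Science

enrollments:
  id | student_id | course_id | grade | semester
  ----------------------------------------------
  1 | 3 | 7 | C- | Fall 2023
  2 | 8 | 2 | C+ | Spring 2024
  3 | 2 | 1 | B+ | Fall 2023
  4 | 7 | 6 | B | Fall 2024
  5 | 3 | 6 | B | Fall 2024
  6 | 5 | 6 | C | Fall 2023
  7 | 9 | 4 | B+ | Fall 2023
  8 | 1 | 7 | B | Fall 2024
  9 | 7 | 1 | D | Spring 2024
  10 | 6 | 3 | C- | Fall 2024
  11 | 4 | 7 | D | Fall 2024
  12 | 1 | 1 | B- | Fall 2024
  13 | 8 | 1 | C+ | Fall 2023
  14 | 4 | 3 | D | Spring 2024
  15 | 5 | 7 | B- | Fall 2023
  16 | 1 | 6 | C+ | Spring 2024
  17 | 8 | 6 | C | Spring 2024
SELECT c.id, p.name AS course, c.grade, c.semester FROM enrollments c JOIN courses p ON c.course_id = p.id WHERE p.credits > 4 ORDER BY c.grade ASC

Execution result:
(no rows)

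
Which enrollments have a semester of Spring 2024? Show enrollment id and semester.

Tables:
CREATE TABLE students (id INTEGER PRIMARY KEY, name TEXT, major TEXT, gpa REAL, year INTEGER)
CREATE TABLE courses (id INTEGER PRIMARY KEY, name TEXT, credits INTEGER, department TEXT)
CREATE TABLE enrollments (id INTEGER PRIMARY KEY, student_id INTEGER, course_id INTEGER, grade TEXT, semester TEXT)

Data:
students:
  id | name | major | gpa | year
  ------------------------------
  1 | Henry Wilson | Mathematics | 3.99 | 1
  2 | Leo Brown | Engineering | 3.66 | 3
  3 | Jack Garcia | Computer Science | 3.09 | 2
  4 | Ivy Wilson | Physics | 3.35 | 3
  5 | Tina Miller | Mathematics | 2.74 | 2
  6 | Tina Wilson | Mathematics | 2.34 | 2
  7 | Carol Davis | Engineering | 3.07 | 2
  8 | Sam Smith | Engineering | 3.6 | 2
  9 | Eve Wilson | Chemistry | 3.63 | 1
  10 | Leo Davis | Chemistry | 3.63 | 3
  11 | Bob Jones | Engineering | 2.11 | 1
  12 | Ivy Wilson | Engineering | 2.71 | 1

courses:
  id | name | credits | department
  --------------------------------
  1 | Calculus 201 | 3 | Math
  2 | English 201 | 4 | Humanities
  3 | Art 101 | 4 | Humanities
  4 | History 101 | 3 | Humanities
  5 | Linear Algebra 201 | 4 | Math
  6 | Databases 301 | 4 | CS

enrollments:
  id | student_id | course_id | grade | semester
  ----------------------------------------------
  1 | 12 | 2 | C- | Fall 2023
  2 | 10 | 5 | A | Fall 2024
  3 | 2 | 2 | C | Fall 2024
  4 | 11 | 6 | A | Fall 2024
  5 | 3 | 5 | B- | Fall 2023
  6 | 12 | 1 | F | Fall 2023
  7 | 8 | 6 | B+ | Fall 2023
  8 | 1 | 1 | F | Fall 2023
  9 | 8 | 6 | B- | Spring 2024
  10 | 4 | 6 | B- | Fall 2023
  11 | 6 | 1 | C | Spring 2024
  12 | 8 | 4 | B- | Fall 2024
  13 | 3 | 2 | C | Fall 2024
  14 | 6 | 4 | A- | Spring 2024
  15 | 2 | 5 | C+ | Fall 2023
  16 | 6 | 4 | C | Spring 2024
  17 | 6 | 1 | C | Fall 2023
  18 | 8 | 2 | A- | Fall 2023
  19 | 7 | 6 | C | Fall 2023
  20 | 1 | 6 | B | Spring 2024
SELECT id, semester FROM enrollments WHERE semester = 'Spring 2024'

Execution result:
id | semester
9 | Spring 2024
11 | Spring 2024
14 | Spring 2024
16 | Spring 2024
20 | Spring 2024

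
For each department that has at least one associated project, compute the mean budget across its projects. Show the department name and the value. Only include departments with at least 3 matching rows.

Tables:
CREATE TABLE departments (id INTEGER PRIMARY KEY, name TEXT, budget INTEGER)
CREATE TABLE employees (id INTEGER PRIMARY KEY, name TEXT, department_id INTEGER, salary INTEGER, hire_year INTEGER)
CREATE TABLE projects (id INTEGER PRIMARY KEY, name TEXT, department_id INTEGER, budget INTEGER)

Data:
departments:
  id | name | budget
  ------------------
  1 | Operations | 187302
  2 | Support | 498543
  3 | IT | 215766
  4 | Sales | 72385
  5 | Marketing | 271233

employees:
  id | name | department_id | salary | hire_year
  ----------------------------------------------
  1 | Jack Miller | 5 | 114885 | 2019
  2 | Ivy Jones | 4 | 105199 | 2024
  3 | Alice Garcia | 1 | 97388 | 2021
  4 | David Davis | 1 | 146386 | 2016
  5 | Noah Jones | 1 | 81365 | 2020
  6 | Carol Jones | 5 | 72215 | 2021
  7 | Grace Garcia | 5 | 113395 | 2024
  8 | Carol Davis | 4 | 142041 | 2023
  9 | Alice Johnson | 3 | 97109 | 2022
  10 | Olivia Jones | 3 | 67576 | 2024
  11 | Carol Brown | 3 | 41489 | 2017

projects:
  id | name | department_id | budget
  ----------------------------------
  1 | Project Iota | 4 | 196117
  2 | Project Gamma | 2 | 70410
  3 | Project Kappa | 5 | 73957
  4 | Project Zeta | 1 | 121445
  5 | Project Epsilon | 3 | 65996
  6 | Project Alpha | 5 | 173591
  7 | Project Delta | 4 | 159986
SELECT p.name, AVG(c.budget) AS avg_budget FROM projects c JOIN departments p ON c.department_id = p.id GROUP BY p.id, p.name HAVING COUNT(*) >= 3

Execution result:
(no rows)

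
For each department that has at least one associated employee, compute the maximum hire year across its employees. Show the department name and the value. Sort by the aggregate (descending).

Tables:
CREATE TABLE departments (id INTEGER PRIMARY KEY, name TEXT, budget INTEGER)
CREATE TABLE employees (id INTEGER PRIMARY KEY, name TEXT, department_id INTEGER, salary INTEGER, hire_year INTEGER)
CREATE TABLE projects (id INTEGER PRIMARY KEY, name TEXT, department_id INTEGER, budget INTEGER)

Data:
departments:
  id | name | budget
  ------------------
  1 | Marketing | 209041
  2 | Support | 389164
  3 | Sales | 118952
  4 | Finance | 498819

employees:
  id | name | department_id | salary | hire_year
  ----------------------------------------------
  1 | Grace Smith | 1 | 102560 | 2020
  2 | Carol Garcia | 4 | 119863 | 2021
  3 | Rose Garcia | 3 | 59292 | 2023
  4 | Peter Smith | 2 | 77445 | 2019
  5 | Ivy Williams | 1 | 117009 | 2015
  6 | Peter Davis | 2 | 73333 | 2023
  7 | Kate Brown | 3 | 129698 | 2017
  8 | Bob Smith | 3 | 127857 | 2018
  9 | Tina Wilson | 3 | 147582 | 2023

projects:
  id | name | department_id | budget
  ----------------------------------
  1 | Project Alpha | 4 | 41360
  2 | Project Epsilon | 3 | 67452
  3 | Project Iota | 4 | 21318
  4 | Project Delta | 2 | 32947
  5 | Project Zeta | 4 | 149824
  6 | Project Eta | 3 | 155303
SELECT p.name, MAX(c.hire_year) AS max_hire_year FROM employees c JOIN departments p ON c.department_id = p.id GROUP BY p.id, p.name ORDER BY max_hire_year DESC

Execution result:
name | max_hire_year
Support | 2023
Sales | 2023
Finance | 2021
Marketing | 2020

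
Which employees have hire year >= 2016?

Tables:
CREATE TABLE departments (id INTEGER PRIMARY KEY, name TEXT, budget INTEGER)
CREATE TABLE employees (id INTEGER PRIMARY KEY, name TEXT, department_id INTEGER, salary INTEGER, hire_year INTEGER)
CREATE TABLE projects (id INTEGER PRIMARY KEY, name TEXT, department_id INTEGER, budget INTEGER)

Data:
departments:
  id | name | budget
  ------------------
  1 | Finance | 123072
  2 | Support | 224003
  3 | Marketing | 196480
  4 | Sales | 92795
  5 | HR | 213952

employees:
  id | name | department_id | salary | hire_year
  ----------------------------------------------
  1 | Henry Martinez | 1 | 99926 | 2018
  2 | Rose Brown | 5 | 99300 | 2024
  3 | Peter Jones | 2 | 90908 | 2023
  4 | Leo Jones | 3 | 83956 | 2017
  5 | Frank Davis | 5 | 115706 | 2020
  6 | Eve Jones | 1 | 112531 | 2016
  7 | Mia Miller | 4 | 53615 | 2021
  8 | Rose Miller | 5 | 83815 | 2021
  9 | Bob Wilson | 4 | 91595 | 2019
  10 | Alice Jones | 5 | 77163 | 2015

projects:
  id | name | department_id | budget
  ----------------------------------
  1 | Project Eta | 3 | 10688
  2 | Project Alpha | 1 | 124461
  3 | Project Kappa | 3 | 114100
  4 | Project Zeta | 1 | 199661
SELECT name, hire_year FROM employees WHERE hire_year >= 2016

Execution result:
name | hire_year
Henry Martinez | 2018
Rose Brown | 2024
Peter Jones | 2023
Leo Jones | 2017
Frank Davis | 2020
Eve Jones | 2016
Mia Miller | 2021
Rose Miller | 2021
Bob Wilson | 2019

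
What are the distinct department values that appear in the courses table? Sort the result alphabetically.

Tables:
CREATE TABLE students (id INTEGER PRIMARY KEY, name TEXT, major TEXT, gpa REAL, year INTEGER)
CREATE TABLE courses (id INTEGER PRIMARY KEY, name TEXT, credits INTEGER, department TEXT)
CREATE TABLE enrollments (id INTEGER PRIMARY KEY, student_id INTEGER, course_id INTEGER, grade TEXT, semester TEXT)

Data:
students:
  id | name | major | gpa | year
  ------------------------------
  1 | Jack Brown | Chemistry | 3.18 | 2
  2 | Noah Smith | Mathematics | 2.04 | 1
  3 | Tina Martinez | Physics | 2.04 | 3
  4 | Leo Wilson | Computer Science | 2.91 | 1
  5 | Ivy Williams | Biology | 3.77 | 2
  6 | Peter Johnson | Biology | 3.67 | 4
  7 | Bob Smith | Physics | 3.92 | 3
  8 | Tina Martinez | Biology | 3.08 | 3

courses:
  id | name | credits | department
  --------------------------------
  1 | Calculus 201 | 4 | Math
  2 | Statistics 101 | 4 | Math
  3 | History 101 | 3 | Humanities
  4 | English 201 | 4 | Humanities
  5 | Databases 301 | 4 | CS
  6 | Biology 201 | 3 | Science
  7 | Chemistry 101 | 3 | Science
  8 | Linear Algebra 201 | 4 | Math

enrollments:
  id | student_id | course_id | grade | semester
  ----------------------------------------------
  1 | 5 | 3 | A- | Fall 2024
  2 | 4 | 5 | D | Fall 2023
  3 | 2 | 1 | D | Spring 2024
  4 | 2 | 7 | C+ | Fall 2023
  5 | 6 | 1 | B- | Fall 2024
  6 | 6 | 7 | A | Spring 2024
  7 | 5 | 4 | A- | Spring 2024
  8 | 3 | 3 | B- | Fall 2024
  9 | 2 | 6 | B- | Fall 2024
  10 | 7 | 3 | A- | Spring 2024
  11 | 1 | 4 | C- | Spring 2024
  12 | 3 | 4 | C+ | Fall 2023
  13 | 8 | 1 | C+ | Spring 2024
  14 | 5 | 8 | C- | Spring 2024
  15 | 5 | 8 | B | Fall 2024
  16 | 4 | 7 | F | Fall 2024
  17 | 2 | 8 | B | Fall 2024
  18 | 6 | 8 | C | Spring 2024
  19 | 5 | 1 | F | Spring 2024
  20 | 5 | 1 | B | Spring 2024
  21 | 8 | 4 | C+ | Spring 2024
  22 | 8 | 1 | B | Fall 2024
SELECT DISTINCT department FROM courses ORDER BY department

Execution result:
department
CS
Humanities
Math
Science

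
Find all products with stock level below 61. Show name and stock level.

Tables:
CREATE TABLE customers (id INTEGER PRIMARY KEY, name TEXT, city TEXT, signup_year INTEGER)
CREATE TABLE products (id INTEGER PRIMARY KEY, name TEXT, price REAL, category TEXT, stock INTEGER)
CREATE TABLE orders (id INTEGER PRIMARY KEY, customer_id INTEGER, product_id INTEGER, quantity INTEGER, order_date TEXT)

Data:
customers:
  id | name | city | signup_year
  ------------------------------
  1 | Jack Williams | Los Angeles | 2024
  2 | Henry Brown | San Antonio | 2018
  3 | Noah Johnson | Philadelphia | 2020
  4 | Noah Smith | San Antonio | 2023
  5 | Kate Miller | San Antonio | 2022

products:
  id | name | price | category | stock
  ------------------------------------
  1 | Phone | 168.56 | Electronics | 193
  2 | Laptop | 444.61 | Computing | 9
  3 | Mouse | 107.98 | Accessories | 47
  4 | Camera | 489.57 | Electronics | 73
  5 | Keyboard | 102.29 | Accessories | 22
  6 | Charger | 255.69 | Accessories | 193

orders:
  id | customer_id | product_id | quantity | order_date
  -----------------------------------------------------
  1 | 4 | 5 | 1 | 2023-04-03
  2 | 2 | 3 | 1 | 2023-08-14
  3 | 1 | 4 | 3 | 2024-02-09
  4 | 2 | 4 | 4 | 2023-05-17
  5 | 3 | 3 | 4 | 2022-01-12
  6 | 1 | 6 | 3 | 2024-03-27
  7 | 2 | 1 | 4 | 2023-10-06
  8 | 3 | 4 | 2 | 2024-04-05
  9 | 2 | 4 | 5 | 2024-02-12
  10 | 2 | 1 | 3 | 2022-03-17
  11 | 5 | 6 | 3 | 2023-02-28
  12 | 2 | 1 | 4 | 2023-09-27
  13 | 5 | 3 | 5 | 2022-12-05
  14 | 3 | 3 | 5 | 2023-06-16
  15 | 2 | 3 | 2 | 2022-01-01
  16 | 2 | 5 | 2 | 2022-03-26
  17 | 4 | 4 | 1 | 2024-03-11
SELECT name, stock FROM products WHERE stock < 61

Execution result:
name | stock
Laptop | 9
Mouse | 47
Keyboard | 22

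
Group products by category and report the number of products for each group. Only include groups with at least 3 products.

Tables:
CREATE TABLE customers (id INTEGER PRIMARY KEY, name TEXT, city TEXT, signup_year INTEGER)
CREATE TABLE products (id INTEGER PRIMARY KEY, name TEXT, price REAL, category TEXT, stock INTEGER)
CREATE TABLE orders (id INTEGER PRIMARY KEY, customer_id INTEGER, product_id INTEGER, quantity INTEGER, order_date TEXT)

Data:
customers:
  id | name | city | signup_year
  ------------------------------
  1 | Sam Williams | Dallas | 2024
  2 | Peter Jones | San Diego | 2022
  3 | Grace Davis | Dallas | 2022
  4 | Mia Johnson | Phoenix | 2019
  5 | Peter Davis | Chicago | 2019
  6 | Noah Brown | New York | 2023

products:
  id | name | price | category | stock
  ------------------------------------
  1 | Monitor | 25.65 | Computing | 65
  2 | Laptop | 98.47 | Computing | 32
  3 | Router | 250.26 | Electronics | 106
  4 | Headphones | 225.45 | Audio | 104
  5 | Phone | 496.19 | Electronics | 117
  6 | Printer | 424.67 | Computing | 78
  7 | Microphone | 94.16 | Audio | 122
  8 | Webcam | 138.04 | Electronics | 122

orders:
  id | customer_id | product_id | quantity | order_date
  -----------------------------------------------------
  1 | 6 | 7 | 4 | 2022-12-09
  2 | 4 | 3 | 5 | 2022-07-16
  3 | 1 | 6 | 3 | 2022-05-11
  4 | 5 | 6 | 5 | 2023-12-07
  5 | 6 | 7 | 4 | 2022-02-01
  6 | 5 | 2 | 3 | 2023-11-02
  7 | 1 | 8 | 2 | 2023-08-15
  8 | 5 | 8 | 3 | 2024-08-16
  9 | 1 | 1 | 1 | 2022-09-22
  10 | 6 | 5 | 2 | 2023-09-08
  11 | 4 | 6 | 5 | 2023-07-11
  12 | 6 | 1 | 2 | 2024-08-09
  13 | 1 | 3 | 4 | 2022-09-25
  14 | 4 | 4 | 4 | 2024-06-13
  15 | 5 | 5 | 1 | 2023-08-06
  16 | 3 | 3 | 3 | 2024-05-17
SELECT category, COUNT(*) AS n FROM products GROUP BY category HAVING COUNT(*) >= 3

Execution result:
category | n
Computing | 3
Electronics | 3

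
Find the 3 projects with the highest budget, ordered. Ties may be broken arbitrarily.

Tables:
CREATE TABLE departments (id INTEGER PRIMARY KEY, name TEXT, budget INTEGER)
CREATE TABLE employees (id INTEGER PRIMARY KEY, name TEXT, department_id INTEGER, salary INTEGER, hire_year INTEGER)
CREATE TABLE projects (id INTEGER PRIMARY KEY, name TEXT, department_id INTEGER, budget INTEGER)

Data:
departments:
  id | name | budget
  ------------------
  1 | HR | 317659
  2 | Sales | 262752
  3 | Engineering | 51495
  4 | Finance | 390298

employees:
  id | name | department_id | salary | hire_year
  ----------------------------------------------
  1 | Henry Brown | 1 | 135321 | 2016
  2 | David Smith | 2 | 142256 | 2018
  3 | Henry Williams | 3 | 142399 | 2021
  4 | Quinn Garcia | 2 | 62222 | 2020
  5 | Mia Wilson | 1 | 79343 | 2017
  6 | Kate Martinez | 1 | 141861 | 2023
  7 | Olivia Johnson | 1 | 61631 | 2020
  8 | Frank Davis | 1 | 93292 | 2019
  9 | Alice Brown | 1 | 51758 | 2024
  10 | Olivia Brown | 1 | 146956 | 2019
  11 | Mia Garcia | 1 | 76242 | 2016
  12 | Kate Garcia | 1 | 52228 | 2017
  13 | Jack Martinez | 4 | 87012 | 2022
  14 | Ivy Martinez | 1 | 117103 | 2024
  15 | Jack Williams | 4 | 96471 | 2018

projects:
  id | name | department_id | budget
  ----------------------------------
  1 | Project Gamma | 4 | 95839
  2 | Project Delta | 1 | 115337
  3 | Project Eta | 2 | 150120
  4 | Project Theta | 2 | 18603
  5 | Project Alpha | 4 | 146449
SELECT name, budget FROM projects ORDER BY budget DESC LIMIT 3

Execution result:
name | budget
Project Eta | 150120
Project Alpha | 146449
Project Delta | 115337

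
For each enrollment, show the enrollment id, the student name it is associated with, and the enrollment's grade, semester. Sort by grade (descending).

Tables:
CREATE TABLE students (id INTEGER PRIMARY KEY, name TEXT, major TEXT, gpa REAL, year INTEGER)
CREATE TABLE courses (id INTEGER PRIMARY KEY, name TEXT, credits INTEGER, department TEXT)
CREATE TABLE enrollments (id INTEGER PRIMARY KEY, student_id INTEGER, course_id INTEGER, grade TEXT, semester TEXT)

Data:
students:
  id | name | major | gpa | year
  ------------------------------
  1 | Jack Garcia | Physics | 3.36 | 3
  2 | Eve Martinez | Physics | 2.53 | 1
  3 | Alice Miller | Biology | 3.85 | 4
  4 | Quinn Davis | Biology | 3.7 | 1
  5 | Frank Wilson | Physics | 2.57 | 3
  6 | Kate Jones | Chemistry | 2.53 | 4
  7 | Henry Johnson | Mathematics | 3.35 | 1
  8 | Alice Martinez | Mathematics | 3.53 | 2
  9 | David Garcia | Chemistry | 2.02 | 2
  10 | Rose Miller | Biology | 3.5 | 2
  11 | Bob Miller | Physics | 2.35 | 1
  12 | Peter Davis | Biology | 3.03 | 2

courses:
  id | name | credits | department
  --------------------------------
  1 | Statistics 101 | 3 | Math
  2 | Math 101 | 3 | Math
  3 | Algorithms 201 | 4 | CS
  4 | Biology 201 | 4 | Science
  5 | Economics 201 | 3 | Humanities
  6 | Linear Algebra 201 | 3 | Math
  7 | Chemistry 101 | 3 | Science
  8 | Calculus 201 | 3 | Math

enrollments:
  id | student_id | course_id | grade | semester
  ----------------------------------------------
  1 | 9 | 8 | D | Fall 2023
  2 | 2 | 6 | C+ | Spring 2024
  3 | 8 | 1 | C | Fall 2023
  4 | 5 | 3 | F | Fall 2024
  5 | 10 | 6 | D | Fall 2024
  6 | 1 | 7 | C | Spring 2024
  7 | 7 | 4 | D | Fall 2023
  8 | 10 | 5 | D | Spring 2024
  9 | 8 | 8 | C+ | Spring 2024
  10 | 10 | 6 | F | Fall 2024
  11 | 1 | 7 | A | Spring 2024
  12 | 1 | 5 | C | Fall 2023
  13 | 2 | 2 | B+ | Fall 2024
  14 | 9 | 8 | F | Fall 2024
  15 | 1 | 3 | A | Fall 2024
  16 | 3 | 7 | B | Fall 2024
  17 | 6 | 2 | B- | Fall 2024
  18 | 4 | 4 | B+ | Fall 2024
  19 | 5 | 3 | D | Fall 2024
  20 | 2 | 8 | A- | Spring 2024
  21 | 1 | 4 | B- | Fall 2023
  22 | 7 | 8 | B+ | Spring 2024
SELECT c.id, p.name AS student, c.grade, c.semester FROM enrollments c JOIN students p ON c.student_id = p.id ORDER BY c.grade DESC

Execution result:
id | student | grade | semester
4 | Frank Wilson | F | Fall 2024
10 | Rose Miller | F | Fall 2024
14 | David Garcia | F | Fall 2024
1 | David Garcia | D | Fall 2023
5 | Rose Miller | D | Fall 2024
7 | Henry Johnson | D | Fall 2023
8 | Rose Miller | D | Spring 2024
19 | Frank Wilson | D | Fall 2024
2 | Eve Martinez | C+ | Spring 2024
9 | Alice Martinez | C+ | Spring 2024
3 | Alice Martinez | C | Fall 2023
6 | Jack Garcia | C | Spring 2024
12 | Jack Garcia | C | Fall 2023
17 | Kate Jones | B- | Fall 2024
21 | Jack Garcia | B- | Fall 2023
13 | Eve Martinez | B+ | Fall 2024
18 | Quinn Davis | B+ | Fall 2024
22 | Henry Johnson | B+ | Spring 2024
16 | Alice Miller | B | Fall 2024
20 | Eve Martinez | A- | Spring 2024
11 | Jack Garcia | A | Spring 2024
15 | Jack Garcia | A | Fall 2024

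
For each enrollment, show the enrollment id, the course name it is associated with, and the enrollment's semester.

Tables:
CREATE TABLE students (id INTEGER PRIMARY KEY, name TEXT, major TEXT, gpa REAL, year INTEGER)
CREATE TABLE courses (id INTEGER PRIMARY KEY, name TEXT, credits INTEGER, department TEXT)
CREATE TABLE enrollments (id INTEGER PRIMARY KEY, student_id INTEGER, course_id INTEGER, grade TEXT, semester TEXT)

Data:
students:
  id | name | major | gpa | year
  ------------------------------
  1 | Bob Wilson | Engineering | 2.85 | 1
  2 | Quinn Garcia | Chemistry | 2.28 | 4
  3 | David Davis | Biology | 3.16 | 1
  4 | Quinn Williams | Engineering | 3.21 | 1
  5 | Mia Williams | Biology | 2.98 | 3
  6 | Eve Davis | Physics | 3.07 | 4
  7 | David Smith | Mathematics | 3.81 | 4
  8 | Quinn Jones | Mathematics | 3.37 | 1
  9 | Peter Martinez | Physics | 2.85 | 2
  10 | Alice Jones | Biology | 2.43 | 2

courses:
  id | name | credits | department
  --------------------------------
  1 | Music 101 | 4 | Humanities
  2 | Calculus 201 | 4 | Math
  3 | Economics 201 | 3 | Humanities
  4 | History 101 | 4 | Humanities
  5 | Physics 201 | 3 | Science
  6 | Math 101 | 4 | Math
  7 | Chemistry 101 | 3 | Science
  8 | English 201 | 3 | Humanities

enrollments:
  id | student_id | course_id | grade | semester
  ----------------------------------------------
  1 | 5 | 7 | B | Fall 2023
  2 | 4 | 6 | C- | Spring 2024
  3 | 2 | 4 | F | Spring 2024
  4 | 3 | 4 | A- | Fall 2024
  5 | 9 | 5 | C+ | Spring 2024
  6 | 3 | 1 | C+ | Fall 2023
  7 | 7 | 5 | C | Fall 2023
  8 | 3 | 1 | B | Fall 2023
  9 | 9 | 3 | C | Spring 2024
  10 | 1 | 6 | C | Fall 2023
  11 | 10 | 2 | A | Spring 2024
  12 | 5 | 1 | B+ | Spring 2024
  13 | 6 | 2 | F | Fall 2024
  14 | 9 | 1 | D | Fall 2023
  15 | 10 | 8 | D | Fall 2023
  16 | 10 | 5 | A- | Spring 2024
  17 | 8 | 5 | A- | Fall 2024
SELECT c.id, p.name AS course, c.semester FROM enrollments c JOIN courses p ON c.course_id = p.id

Execution result:
id | course | semester
1 | Chemistry 101 | Fall 2023
2 | Math 101 | Spring 2024
3 | History 101 | Spring 2024
4 | History 101 | Fall 2024
5 | Physics 201 | Spring 2024
6 | Music 101 | Fall 2023
7 | Physics 201 | Fall 2023
8 | Music 101 | Fall 2023
9 | Economics 201 | Spring 2024
10 | Math 101 | Fall 2023
11 | Calculus 201 | Spring 2024
12 | Music 101 | Spring 2024
13 | Calculus 201 | Fall 2024
14 | Music 101 | Fall 2023
15 | English 201 | Fall 2023
16 | Physics 201 | Spring 2024
17 | Physics 201 | Fall 2024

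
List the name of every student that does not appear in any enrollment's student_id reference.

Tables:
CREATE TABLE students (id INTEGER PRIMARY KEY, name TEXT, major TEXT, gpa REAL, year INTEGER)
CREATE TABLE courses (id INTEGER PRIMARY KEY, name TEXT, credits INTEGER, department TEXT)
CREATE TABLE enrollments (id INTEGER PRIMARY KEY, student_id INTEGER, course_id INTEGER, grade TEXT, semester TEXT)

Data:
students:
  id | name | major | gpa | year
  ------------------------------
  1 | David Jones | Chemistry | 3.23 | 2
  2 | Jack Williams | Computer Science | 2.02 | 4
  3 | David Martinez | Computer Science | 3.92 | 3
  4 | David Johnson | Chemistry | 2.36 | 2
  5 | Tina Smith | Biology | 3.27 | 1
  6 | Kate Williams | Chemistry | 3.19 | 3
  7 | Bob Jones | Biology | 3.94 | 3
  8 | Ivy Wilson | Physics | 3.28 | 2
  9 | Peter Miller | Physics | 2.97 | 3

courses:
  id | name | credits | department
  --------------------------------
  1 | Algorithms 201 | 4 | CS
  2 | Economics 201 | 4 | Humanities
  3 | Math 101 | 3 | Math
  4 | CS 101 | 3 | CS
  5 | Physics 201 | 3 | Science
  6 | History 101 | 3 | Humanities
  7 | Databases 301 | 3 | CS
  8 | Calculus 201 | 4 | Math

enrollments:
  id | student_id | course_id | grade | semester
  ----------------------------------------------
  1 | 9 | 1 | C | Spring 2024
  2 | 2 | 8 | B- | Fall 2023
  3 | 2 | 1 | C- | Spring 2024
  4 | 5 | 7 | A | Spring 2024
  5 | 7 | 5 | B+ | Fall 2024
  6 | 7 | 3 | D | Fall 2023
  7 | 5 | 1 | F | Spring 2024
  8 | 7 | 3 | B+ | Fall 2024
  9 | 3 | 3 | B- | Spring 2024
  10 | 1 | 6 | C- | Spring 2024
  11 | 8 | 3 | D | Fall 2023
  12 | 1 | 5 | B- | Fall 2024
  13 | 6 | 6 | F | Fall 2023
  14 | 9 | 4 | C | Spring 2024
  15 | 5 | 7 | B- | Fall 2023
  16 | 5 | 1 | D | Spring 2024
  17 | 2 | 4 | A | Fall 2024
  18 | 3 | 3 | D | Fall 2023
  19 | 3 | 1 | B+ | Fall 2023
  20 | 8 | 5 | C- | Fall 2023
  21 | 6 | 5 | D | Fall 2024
SELECT p.name FROM students p LEFT JOIN enrollments c ON c.student_id = p.id WHERE c.id IS NULL

Execution result:
David Johnson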